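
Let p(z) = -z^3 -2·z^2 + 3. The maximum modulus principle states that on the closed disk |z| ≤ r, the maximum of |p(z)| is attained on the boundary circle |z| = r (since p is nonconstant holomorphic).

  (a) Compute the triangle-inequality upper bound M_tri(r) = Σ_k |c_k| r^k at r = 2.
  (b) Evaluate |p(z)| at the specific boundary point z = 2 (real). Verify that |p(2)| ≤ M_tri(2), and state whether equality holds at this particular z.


Coefficients: c_0 = 3, c_1 = 0, c_2 = -2, c_3 = -1. Radius r = 2.
Part (a). Triangle bound: M_tri(r) = Σ_k |c_k| r^k
  = |3|·2^0 + |0|·2^1 + |-2|·2^2 + |-1|·2^3
  = 3 + 0 + 8 + 8 = 19.
This bounds M(r) := max_{|z|=r} |p(z)| from above; equality holds iff all terms c_k z^k can be made to align in phase at a single z on |z|=r.
Part (b). At z = 2 (real, on the circle |z| = r):
  p(2) = (3)·2^0 + (0)·2^1 + (-2)·2^2 + (-1)·2^3 = -13.
  |p(2)| = 13.
Check: |p(2)| = 13 ≤ 19 = M_tri(2). ✓ Equality does not hold at z = 2 (the coefficients have mixed signs, so the terms do not all align in phase there).

M_tri(2) = 19; |p(2)| = 13; equality at z=2: no.


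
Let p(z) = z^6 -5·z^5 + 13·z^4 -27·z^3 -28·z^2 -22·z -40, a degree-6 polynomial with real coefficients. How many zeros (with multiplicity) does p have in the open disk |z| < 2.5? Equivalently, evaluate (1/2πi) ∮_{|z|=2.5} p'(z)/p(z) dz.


The zeros of p are: 4, (0 + 1i), (0 - 1i), (1 + 3i), (1 - 3i), -1.
Their magnitudes are: 4, 1, 1, 3.162, 3.162, 1.
Zeros with |z| < R = 2.5: (0 + 1i), (0 - 1i), -1.
Count = 3.
By the argument principle, (1/2πi) ∮_{|z|=R} p'(z)/p(z) dz equals exactly this count.

Number of zeros inside |z| < 2.5: 3.


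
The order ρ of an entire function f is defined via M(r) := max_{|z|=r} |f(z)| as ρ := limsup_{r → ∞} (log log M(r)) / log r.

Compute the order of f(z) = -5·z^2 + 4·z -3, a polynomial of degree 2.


|f(z)| ≤ Σ|c_k|·r^k = O(r^2) as r → ∞. Polynomial growth is O(e^{r^ε}) for every ε > 0 (since r^2/e^{r^ε} → 0), so ρ ≤ ε for all ε > 0, i.e. ρ = 0. Every nonconstant polynomial has order 0.
Therefore ρ = 0.

Order ρ = 0.


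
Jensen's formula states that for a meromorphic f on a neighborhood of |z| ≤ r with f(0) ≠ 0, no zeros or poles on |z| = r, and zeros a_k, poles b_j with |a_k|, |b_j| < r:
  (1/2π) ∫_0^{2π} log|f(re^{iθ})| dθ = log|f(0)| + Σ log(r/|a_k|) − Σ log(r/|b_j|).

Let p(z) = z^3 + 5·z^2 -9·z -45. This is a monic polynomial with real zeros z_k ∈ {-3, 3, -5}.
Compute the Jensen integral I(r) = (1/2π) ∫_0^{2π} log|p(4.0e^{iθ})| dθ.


Zeros: -5, -3, 3; r = 4.0.
Inside |z| < r: -3, 3. Outside (|z| ≥ r): -5.
p(0) = -45, so log|p(0)| = log(45) = 3.8067.
Apply Jensen: I(r) = log|p(0)| + Σ_k log(r/|z_k|), summed over zeros inside |z| < r.
  log(r/|z_k|) for z_k = -3: log(4.0/3) = 0.2877
  log(r/|z_k|) for z_k = 3: log(4.0/3) = 0.2877
  Outside zeros (-5) contribute nothing to the Jensen sum.
Sum over inside zeros: 0.5754.
I(r) = log|p(0)| + (inside sum) = 3.8067 + 0.5754 = 4.3820.
Note: since some zeros are outside |z| ≤ r, the simplified n·log(r) form does NOT apply — only the inside zeros contribute.

I(r) ≈ 4.3820.


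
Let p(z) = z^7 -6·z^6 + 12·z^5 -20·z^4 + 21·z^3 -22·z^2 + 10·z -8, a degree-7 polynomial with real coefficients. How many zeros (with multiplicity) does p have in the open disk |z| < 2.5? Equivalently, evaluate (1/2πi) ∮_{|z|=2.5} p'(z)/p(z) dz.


The zeros of p are: 4, (0 + 1i), (0 - 1i), (1 + 1i), (1 - 1i), (0 + 1i), (0 - 1i).
Their magnitudes are: 4, 1, 1, 1.414, 1.414, 1, 1.
Zeros with |z| < R = 2.5: (0 + 1i), (0 - 1i), (1 + 1i), (1 - 1i), (0 + 1i), (0 - 1i).
Count = 6.
By the argument principle, (1/2πi) ∮_{|z|=R} p'(z)/p(z) dz equals exactly this count.

Number of zeros inside |z| < 2.5: 6.


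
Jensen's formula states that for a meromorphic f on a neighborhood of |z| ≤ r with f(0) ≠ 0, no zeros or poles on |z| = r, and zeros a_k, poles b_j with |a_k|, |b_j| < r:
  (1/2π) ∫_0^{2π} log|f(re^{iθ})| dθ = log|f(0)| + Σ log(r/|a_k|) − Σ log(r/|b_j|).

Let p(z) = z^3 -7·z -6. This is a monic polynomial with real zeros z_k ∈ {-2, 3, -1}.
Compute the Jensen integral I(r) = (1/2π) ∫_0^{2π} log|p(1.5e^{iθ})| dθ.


Zeros: -2, -1, 3; r = 1.5.
Inside |z| < r: -1. Outside (|z| ≥ r): -2, 3.
p(0) = -6, so log|p(0)| = log(6) = 1.7918.
Apply Jensen: I(r) = log|p(0)| + Σ_k log(r/|z_k|), summed over zeros inside |z| < r.
  log(r/|z_k|) for z_k = -1: log(1.5/1) = 0.4055
  Outside zeros (-2, 3) contribute nothing to the Jensen sum.
Sum over inside zeros: 0.4055.
I(r) = log|p(0)| + (inside sum) = 1.7918 + 0.4055 = 2.1972.
Note: since some zeros are outside |z| ≤ r, the simplified n·log(r) form does NOT apply — only the inside zeros contribute.

I(r) ≈ 2.1972.


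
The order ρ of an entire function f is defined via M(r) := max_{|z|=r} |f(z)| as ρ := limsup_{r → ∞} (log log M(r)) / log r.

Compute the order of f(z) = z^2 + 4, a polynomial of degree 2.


|f(z)| ≤ Σ|c_k|·r^k = O(r^2) as r → ∞. Polynomial growth is O(e^{r^ε}) for every ε > 0 (since r^2/e^{r^ε} → 0), so ρ ≤ ε for all ε > 0, i.e. ρ = 0. Every nonconstant polynomial has order 0.
Therefore ρ = 0.

Order ρ = 0.


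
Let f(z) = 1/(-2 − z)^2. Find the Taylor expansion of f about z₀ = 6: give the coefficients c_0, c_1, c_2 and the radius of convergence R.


Let w = z − z₀, so z = z₀ + w.
Then -2 − z = -2 − (z₀ + w) = (-2 − z₀) − w = -8 − w.
f(z) = 1/(-8 − w)^2 = (1/(-8)^2) · (1 − w/(-8))^{−2}.
By the binomial series (1−u)^{−2} = Σ_{n≥0} C(n+1, 1) u^n for |u|<1, with u = w/(-8):
  c_n = C(n+1, 1) / (-8)^(n+2).
  c_0 = 1/(-8)^2 = 1/64.
  c_1 = 2/(-8)^3 = -1/256.
  c_2 = 3/(-8)^4 = 3/4096.
The series is valid for |w/d| < 1, i.e. |z − z₀| < |d|.
Radius of convergence: R = |-2 − z₀| = |-8| = 8 (distance from z₀ to the singularity z = -2).

c_0 = 1/64, c_1 = -1/256, c_2 = 3/4096; R = 8.


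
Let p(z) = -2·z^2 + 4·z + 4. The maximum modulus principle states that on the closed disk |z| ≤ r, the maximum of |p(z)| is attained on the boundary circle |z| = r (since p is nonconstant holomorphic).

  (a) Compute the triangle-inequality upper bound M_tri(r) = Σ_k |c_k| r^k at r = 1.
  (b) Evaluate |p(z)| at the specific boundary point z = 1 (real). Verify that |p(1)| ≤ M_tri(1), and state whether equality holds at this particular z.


Coefficients: c_0 = 4, c_1 = 4, c_2 = -2. Radius r = 1.
Part (a). Triangle bound: M_tri(r) = Σ_k |c_k| r^k
  = |4|·1^0 + |4|·1^1 + |-2|·1^2
  = 4 + 4 + 2 = 10.
This bounds M(r) := max_{|z|=r} |p(z)| from above; equality holds iff all terms c_k z^k can be made to align in phase at a single z on |z|=r.
Part (b). At z = 1 (real, on the circle |z| = r):
  p(1) = (4)·1^0 + (4)·1^1 + (-2)·1^2 = 6.
  |p(1)| = 6.
Check: |p(1)| = 6 ≤ 10 = M_tri(1). ✓ Equality does not hold at z = 1 (the coefficients have mixed signs, so the terms do not all align in phase there).

M_tri(1) = 10; |p(1)| = 6; equality at z=1: no.


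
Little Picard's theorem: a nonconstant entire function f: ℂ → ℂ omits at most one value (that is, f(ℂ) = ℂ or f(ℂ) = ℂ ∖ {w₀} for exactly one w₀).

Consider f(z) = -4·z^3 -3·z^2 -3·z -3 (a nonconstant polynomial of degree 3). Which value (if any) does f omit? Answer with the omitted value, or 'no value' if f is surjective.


Little Picard bounds the complement of f(ℂ) to at most one point.
For every w ∈ ℂ, the equation p(z) − w = 0 is a nonconstant polynomial in z and hence has at least one root by the fundamental theorem of algebra. So p is surjective onto ℂ, omitting no value.

Omitted value: no value.


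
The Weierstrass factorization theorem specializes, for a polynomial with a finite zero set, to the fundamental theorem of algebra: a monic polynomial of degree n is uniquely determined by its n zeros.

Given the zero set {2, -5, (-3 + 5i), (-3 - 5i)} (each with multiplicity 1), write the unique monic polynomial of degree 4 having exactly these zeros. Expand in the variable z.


The polynomial is p(z) = ∏_{α ∈ S} (z − α), where S = {2, -5, (-3 + 5i), (-3 - 5i)}.
Expanding the product yields: p(z) = z^4 + 9·z^3 + 42·z^2 + 42·z -340.
Note conjugate pairs combine to real quadratics: (z − (-3+5i))(z − (-3−5i)) = z² + 6z + 34.
The resulting polynomial has degree 4 and real coefficients as required.

p(z) = z^4 + 9·z^3 + 42·z^2 + 42·z -340.


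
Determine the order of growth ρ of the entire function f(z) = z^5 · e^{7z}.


M(r) = max_{|z|=r} |1|·|z|^5·|e^{7z}| = 1·r^5 · e^{7r^1} (the factors attain their maxima compatibly on |z|=r). Then log M(r) = log 1 + 5·log r + 7r^1, dominated by the last term, so log log M(r) ~ 1·log r. The polynomial factor 1z^5 contributes only a log r term and does not affect the order. ρ = 1.
Therefore ρ = 1.

Order ρ = 1.


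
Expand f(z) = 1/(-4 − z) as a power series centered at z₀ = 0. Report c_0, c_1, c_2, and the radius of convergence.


Let w = z − z₀, so z = z₀ + w.
Then -4 − z = -4 − (z₀ + w) = (-4 − z₀) − w = -4 − w.
f(z) = 1/(-4 − w) = (1/(-4)) · 1/(1 − w/(-4)) = Σ_{n≥0} w^n / (-4)^(n+1).
So c_n = 1/(-4)^(n+1):
  c_0 = 1/(-4)^1 = -1/4.
  c_1 = 1/(-4)^2 = 1/16.
  c_2 = 1/(-4)^3 = -1/64.
The series is valid for |w/d| < 1, i.e. |z − z₀| < |d|.
Radius of convergence: R = |-4 − z₀| = |-4| = 4 (distance from z₀ to the singularity z = -4).

c_0 = -1/4, c_1 = 1/16, c_2 = -1/64; R = 4.


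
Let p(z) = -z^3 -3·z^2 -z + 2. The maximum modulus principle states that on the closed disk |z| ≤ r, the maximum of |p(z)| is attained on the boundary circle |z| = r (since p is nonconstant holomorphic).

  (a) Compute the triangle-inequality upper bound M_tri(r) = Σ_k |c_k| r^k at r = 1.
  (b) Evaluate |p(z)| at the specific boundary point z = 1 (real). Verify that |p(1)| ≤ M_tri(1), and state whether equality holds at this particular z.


Coefficients: c_0 = 2, c_1 = -1, c_2 = -3, c_3 = -1. Radius r = 1.
Part (a). Triangle bound: M_tri(r) = Σ_k |c_k| r^k
  = |2|·1^0 + |-1|·1^1 + |-3|·1^2 + |-1|·1^3
  = 2 + 1 + 3 + 1 = 7.
This bounds M(r) := max_{|z|=r} |p(z)| from above; equality holds iff all terms c_k z^k can be made to align in phase at a single z on |z|=r.
Part (b). At z = 1 (real, on the circle |z| = r):
  p(1) = (2)·1^0 + (-1)·1^1 + (-3)·1^2 + (-1)·1^3 = -3.
  |p(1)| = 3.
Check: |p(1)| = 3 ≤ 7 = M_tri(1). ✓ Equality does not hold at z = 1 (the coefficients have mixed signs, so the terms do not all align in phase there).

M_tri(1) = 7; |p(1)| = 3; equality at z=1: no.


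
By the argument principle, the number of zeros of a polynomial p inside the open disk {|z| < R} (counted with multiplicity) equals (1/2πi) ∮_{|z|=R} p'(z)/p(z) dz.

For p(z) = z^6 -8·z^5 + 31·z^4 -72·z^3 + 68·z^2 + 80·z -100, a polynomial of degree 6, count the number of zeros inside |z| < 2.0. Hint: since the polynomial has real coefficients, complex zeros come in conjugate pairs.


The zeros of p are: -1, 1, (3 + 1i), (3 - 1i), (1 + 3i), (1 - 3i).
Their magnitudes are: 1, 1, 3.162, 3.162, 3.162, 3.162.
Zeros with |z| < R = 2.0: -1, 1.
Count = 2.
By the argument principle, (1/2πi) ∮_{|z|=R} p'(z)/p(z) dz equals exactly this count.

Number of zeros inside |z| < 2.0: 2.


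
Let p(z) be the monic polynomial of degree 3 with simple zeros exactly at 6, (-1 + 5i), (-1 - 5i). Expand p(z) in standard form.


The polynomial is p(z) = ∏_{α ∈ S} (z − α), where S = {6, (-1 + 5i), (-1 - 5i)}.
Expanding the product yields: p(z) = z^3 -4·z^2 + 14·z -156.
Note conjugate pairs combine to real quadratics: (z − (-1+5i))(z − (-1−5i)) = z² + 2z + 26.
The resulting polynomial has degree 3 and real coefficients as required.

p(z) = z^3 -4·z^2 + 14·z -156.


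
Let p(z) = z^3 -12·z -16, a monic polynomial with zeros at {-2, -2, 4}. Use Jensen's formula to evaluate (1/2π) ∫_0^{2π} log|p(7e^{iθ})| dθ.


Zeros: -2, -2, 4; r = 7.
Inside |z| < r: -2, -2, 4. Outside (|z| ≥ r): ∅.
p(0) = -16, so log|p(0)| = log(16) = 2.7726.
Apply Jensen: I(r) = log|p(0)| + Σ_k log(r/|z_k|), summed over zeros inside |z| < r.
  log(r/|z_k|) for z_k = -2: log(7/2) = 1.2528
  log(r/|z_k|) for z_k = -2: log(7/2) = 1.2528
  log(r/|z_k|) for z_k = 4: log(7/4) = 0.5596
Sum over inside zeros: 3.0651.
I(r) = log|p(0)| + (inside sum) = 2.7726 + 3.0651 = 5.8377.
Closed form (all zeros inside, monic): I(r) = n·log(r) = 3·log(7) = 5.8377. ✓

I(r) ≈ 5.8377.


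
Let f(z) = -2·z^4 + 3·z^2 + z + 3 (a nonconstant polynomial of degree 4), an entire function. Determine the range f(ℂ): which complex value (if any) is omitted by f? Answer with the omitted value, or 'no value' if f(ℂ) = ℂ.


Little Picard bounds the complement of f(ℂ) to at most one point.
For every w ∈ ℂ, the equation p(z) − w = 0 is a nonconstant polynomial in z and hence has at least one root by the fundamental theorem of algebra. So p is surjective onto ℂ, omitting no value.

Omitted value: no value.


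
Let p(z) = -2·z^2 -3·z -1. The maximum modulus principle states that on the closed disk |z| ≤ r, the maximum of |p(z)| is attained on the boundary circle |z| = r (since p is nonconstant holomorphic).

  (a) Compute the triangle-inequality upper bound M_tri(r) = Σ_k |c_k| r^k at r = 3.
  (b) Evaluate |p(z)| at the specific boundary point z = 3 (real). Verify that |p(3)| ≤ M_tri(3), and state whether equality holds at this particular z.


Coefficients: c_0 = -1, c_1 = -3, c_2 = -2. Radius r = 3.
Part (a). Triangle bound: M_tri(r) = Σ_k |c_k| r^k
  = |-1|·3^0 + |-3|·3^1 + |-2|·3^2
  = 1 + 9 + 18 = 28.
This bounds M(r) := max_{|z|=r} |p(z)| from above; equality holds iff all terms c_k z^k can be made to align in phase at a single z on |z|=r.
Part (b). At z = 3 (real, on the circle |z| = r):
  p(3) = (-1)·3^0 + (-3)·3^1 + (-2)·3^2 = -28.
  |p(3)| = 28.
Since all nonzero coefficients share the same sign, |p(3)| = 28 = M_tri(3); the triangle bound is attained at z = 3, so in fact M(r) = 28.

M_tri(3) = 28; |p(3)| = 28; equality at z=3: yes.


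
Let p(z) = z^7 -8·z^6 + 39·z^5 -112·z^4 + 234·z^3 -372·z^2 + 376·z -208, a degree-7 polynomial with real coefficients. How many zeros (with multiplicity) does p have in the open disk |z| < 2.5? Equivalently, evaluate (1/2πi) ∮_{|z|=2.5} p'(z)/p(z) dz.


The zeros of p are: (1 + 1i), (1 - 1i), (2 + 3i), (2 - 3i), (0 + 2i), (0 - 2i), 2.
Their magnitudes are: 1.414, 1.414, 3.606, 3.606, 2, 2, 2.
Zeros with |z| < R = 2.5: (1 + 1i), (1 - 1i), (0 + 2i), (0 - 2i), 2.
Count = 5.
By the argument principle, (1/2πi) ∮_{|z|=R} p'(z)/p(z) dz equals exactly this count.

Number of zeros inside |z| < 2.5: 5.


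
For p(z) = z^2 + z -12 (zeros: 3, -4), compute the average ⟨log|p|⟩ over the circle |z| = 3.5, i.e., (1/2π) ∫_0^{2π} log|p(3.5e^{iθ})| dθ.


Zeros: -4, 3; r = 3.5.
Inside |z| < r: 3. Outside (|z| ≥ r): -4.
p(0) = -12, so log|p(0)| = log(12) = 2.4849.
Apply Jensen: I(r) = log|p(0)| + Σ_k log(r/|z_k|), summed over zeros inside |z| < r.
  log(r/|z_k|) for z_k = 3: log(3.5/3) = 0.1542
  Outside zeros (-4) contribute nothing to the Jensen sum.
Sum over inside zeros: 0.1542.
I(r) = log|p(0)| + (inside sum) = 2.4849 + 0.1542 = 2.6391.
Note: since some zeros are outside |z| ≤ r, the simplified n·log(r) form does NOT apply — only the inside zeros contribute.

I(r) ≈ 2.6391.


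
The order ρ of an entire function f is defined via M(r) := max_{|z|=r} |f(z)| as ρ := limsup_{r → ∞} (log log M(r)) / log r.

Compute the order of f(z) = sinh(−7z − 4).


sinh(w) is a linear combination of e^{iw} and e^{−iw} (or e^w, e^{−w} in the hyperbolic case), so |sinh(w)| ≤ e^{|w|}. With w = −7z − 4, |w| ≤ 7|z| + 4 = 7r + 4 on |z| = r, giving M(r) ≤ e^{7r + 4}, so ρ ≤ 1. On a suitable ray (z = it for sin/cos; z = t for sinh/cosh, t real → ∞), |sinh(−7z − 4)| grows like e^{7|t|}/2, so ρ ≥ 1. Hence ρ = 1.
Therefore ρ = 1.

Order ρ = 1.


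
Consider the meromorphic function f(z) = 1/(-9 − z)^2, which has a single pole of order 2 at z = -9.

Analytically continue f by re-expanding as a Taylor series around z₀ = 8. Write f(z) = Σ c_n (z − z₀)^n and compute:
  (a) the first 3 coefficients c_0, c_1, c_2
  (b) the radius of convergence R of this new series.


Let w = z − z₀, so z = z₀ + w.
Then -9 − z = -9 − (z₀ + w) = (-9 − z₀) − w = -17 − w.
f(z) = 1/(-17 − w)^2 = (1/(-17)^2) · (1 − w/(-17))^{−2}.
By the binomial series (1−u)^{−2} = Σ_{n≥0} C(n+1, 1) u^n for |u|<1, with u = w/(-17):
  c_n = C(n+1, 1) / (-17)^(n+2).
  c_0 = 1/(-17)^2 = 1/289.
  c_1 = 2/(-17)^3 = -2/4913.
  c_2 = 3/(-17)^4 = 3/83521.
The series is valid for |w/d| < 1, i.e. |z − z₀| < |d|.
Radius of convergence: R = |-9 − z₀| = |-17| = 17 (distance from z₀ to the singularity z = -9).

c_0 = 1/289, c_1 = -2/4913, c_2 = 3/83521; R = 17.


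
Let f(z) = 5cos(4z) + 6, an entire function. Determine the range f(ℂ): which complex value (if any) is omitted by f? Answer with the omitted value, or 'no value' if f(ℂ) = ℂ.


Little Picard bounds the complement of f(ℂ) to at most one point.
cos is entire and surjective onto ℂ: for every w ∈ ℂ, cos(ζ) = w has a solution ζ ∈ ℂ (e.g., via the complex inverse arccos). With ζ = 4z this gives z = ζ/(4). Then 5·cos(4z) takes every value in 5·ℂ = ℂ, and adding 6 is a bijection of ℂ. So f is surjective and omits no value. (Note: only on the real line is cos bounded by [−1, 1].)

Omitted value: no value.


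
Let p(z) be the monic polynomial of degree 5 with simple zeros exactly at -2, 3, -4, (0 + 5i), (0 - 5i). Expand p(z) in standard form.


The polynomial is p(z) = ∏_{α ∈ S} (z − α), where S = {-2, 3, -4, (0 + 5i), (0 - 5i)}.
Expanding the product yields: p(z) = z^5 + 3·z^4 + 15·z^3 + 51·z^2 -250·z -600.
Note conjugate pairs combine to real quadratics: (z − (0+5i))(z − (0−5i)) = z² + 25.
The resulting polynomial has degree 5 and real coefficients as required.

p(z) = z^5 + 3·z^4 + 15·z^3 + 51·z^2 -250·z -600.


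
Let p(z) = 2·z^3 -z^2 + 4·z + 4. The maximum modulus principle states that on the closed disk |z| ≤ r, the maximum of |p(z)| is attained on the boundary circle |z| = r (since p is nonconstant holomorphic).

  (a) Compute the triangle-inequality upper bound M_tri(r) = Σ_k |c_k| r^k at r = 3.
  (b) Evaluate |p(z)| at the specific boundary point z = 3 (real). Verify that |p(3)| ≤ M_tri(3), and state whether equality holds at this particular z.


Coefficients: c_0 = 4, c_1 = 4, c_2 = -1, c_3 = 2. Radius r = 3.
Part (a). Triangle bound: M_tri(r) = Σ_k |c_k| r^k
  = |4|·3^0 + |4|·3^1 + |-1|·3^2 + |2|·3^3
  = 4 + 12 + 9 + 54 = 79.
This bounds M(r) := max_{|z|=r} |p(z)| from above; equality holds iff all terms c_k z^k can be made to align in phase at a single z on |z|=r.
Part (b). At z = 3 (real, on the circle |z| = r):
  p(3) = (4)·3^0 + (4)·3^1 + (-1)·3^2 + (2)·3^3 = 61.
  |p(3)| = 61.
Check: |p(3)| = 61 ≤ 79 = M_tri(3). ✓ Equality does not hold at z = 3 (the coefficients have mixed signs, so the terms do not all align in phase there).

M_tri(3) = 79; |p(3)| = 61; equality at z=3: no.


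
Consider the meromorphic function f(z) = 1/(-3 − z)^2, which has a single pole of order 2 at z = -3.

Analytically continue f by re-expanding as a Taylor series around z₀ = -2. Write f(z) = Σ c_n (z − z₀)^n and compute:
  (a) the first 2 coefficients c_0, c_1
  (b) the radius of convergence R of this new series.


Let w = z − z₀, so z = z₀ + w.
Then -3 − z = -3 − (z₀ + w) = (-3 − z₀) − w = -1 − w.
f(z) = 1/(-1 − w)^2 = (1/(-1)^2) · (1 − w/(-1))^{−2}.
By the binomial series (1−u)^{−2} = Σ_{n≥0} C(n+1, 1) u^n for |u|<1, with u = w/(-1):
  c_n = C(n+1, 1) / (-1)^(n+2).
  c_0 = 1/(-1)^2 = 1.
  c_1 = 2/(-1)^3 = -2.
The series is valid for |w/d| < 1, i.e. |z − z₀| < |d|.
Radius of convergence: R = |-3 − z₀| = |-1| = 1 (distance from z₀ to the singularity z = -3).

c_0 = 1, c_1 = -2; R = 1.


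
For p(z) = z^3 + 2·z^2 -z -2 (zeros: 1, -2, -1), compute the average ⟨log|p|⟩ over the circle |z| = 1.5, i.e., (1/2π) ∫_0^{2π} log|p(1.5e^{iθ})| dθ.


Zeros: -2, -1, 1; r = 1.5.
Inside |z| < r: -1, 1. Outside (|z| ≥ r): -2.
p(0) = -2, so log|p(0)| = log(2) = 0.6931.
Apply Jensen: I(r) = log|p(0)| + Σ_k log(r/|z_k|), summed over zeros inside |z| < r.
  log(r/|z_k|) for z_k = 1: log(1.5/1) = 0.4055
  log(r/|z_k|) for z_k = -1: log(1.5/1) = 0.4055
  Outside zeros (-2) contribute nothing to the Jensen sum.
Sum over inside zeros: 0.8109.
I(r) = log|p(0)| + (inside sum) = 0.6931 + 0.8109 = 1.5041.
Note: since some zeros are outside |z| ≤ r, the simplified n·log(r) form does NOT apply — only the inside zeros contribute.

I(r) ≈ 1.5041.


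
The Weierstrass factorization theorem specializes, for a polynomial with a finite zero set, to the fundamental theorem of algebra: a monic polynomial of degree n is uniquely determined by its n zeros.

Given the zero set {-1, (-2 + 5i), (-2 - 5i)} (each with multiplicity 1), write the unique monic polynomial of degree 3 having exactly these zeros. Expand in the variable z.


The polynomial is p(z) = ∏_{α ∈ S} (z − α), where S = {-1, (-2 + 5i), (-2 - 5i)}.
Expanding the product yields: p(z) = z^3 + 5·z^2 + 33·z + 29.
Note conjugate pairs combine to real quadratics: (z − (-2+5i))(z − (-2−5i)) = z² + 4z + 29.
The resulting polynomial has degree 3 and real coefficients as required.

p(z) = z^3 + 5·z^2 + 33·z + 29.


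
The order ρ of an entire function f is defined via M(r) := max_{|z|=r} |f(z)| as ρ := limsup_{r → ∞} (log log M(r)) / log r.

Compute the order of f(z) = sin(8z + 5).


sin(w) is a linear combination of e^{iw} and e^{−iw} (or e^w, e^{−w} in the hyperbolic case), so |sin(w)| ≤ e^{|w|}. With w = 8z + 5, |w| ≤ 8|z| + 5 = 8r + 5 on |z| = r, giving M(r) ≤ e^{8r + 5}, so ρ ≤ 1. On a suitable ray (z = it for sin/cos; z = t for sinh/cosh, t real → ∞), |sin(8z + 5)| grows like e^{8|t|}/2, so ρ ≥ 1. Hence ρ = 1.
Therefore ρ = 1.

Order ρ = 1.


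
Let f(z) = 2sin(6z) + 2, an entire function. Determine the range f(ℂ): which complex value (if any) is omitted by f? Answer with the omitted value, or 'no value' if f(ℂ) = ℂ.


Little Picard bounds the complement of f(ℂ) to at most one point.
sin is entire and surjective onto ℂ: for every w ∈ ℂ, sin(ζ) = w has a solution ζ ∈ ℂ (e.g., via the complex inverse arcsin). With ζ = 6z this gives z = ζ/(6). Then 2·sin(6z) takes every value in 2·ℂ = ℂ, and adding 2 is a bijection of ℂ. So f is surjective and omits no value. (Note: only on the real line is sin bounded by [−1, 1].)

Omitted value: no value.


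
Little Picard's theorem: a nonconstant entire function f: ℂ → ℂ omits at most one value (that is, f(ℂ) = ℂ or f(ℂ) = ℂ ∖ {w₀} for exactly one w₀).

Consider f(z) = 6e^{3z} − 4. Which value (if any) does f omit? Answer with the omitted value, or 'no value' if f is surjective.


Little Picard bounds the complement of f(ℂ) to at most one point.
e^{3z} is never zero on ℂ, so 6·e^{3z} takes every value in ℂ ∖ {0}. Adding -4 shifts the range to ℂ ∖ {-4}. Thus f omits exactly the value -4.

Omitted value: -4.


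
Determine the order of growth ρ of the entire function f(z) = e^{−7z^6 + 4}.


|e^{−7z^6 + 4}| = e^{Re(-7·z^6) + 4} ≤ e^{7|z|^6 + 4} = e^{7r^6 + 4} on |z| = r, so ρ ≤ 6. Choosing z on |z|=r so that -7·z^6 is real positive (always possible by picking arg z appropriately) gives |f(z)| = e^{7r^6 + 4}, matching the bound. The additive constant 4 does not affect log log M(r) ~ 6·log r. Hence ρ = 6.
Therefore ρ = 6.

Order ρ = 6.


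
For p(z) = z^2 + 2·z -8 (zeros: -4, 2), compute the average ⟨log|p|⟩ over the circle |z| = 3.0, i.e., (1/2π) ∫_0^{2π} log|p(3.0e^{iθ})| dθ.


Zeros: -4, 2; r = 3.0.
Inside |z| < r: 2. Outside (|z| ≥ r): -4.
p(0) = -8, so log|p(0)| = log(8) = 2.0794.
Apply Jensen: I(r) = log|p(0)| + Σ_k log(r/|z_k|), summed over zeros inside |z| < r.
  log(r/|z_k|) for z_k = 2: log(3.0/2) = 0.4055
  Outside zeros (-4) contribute nothing to the Jensen sum.
Sum over inside zeros: 0.4055.
I(r) = log|p(0)| + (inside sum) = 2.0794 + 0.4055 = 2.4849.
Note: since some zeros are outside |z| ≤ r, the simplified n·log(r) form does NOT apply — only the inside zeros contribute.

I(r) ≈ 2.4849.


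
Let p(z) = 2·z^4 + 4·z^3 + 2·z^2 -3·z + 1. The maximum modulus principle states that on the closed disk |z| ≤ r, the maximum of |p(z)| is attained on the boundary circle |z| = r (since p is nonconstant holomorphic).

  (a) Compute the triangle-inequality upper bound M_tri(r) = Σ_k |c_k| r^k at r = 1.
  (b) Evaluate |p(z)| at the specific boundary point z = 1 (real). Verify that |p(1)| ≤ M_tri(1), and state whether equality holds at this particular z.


Coefficients: c_0 = 1, c_1 = -3, c_2 = 2, c_3 = 4, c_4 = 2. Radius r = 1.
Part (a). Triangle bound: M_tri(r) = Σ_k |c_k| r^k
  = |1|·1^0 + |-3|·1^1 + |2|·1^2 + |4|·1^3 + |2|·1^4
  = 1 + 3 + 2 + 4 + 2 = 12.
This bounds M(r) := max_{|z|=r} |p(z)| from above; equality holds iff all terms c_k z^k can be made to align in phase at a single z on |z|=r.
Part (b). At z = 1 (real, on the circle |z| = r):
  p(1) = (1)·1^0 + (-3)·1^1 + (2)·1^2 + (4)·1^3 + (2)·1^4 = 6.
  |p(1)| = 6.
Check: |p(1)| = 6 ≤ 12 = M_tri(1). ✓ Equality does not hold at z = 1 (the coefficients have mixed signs, so the terms do not all align in phase there).

M_tri(1) = 12; |p(1)| = 6; equality at z=1: no.


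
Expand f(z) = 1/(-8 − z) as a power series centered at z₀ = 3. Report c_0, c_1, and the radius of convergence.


Let w = z − z₀, so z = z₀ + w.
Then -8 − z = -8 − (z₀ + w) = (-8 − z₀) − w = -11 − w.
f(z) = 1/(-11 − w) = (1/(-11)) · 1/(1 − w/(-11)) = Σ_{n≥0} w^n / (-11)^(n+1).
So c_n = 1/(-11)^(n+1):
  c_0 = 1/(-11)^1 = -1/11.
  c_1 = 1/(-11)^2 = 1/121.
The series is valid for |w/d| < 1, i.e. |z − z₀| < |d|.
Radius of convergence: R = |-8 − z₀| = |-11| = 11 (distance from z₀ to the singularity z = -8).

c_0 = -1/11, c_1 = 1/121; R = 11.


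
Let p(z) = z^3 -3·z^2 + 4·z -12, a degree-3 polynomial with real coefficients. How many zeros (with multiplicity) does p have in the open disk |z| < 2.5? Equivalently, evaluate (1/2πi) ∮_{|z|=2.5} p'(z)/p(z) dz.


The zeros of p are: 3, (0 + 2i), (0 - 2i).
Their magnitudes are: 3, 2, 2.
Zeros with |z| < R = 2.5: (0 + 2i), (0 - 2i).
Count = 2.
By the argument principle, (1/2πi) ∮_{|z|=R} p'(z)/p(z) dz equals exactly this count.

Number of zeros inside |z| < 2.5: 2.


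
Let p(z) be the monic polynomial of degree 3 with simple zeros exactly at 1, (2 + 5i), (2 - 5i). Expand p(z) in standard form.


The polynomial is p(z) = ∏_{α ∈ S} (z − α), where S = {1, (2 + 5i), (2 - 5i)}.
Expanding the product yields: p(z) = z^3 -5·z^2 + 33·z -29.
Note conjugate pairs combine to real quadratics: (z − (2+5i))(z − (2−5i)) = z² − 4z + 29.
The resulting polynomial has degree 3 and real coefficients as required.

p(z) = z^3 -5·z^2 + 33·z -29.


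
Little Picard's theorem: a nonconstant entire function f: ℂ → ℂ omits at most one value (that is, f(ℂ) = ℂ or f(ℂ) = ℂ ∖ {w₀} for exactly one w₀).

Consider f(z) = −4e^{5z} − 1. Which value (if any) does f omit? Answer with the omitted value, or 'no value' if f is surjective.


Little Picard bounds the complement of f(ℂ) to at most one point.
e^{5z} is never zero on ℂ, so -4·e^{5z} takes every value in ℂ ∖ {0}. Adding -1 shifts the range to ℂ ∖ {-1}. Thus f omits exactly the value -1.

Omitted value: -1.


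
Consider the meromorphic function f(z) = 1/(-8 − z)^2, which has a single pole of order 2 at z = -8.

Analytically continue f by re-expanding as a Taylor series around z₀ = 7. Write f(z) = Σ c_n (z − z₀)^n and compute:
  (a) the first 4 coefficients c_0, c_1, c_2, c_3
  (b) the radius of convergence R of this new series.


Let w = z − z₀, so z = z₀ + w.
Then -8 − z = -8 − (z₀ + w) = (-8 − z₀) − w = -15 − w.
f(z) = 1/(-15 − w)^2 = (1/(-15)^2) · (1 − w/(-15))^{−2}.
By the binomial series (1−u)^{−2} = Σ_{n≥0} C(n+1, 1) u^n for |u|<1, with u = w/(-15):
  c_n = C(n+1, 1) / (-15)^(n+2).
  c_0 = 1/(-15)^2 = 1/225.
  c_1 = 2/(-15)^3 = -2/3375.
  c_2 = 3/(-15)^4 = 1/16875.
  c_3 = 4/(-15)^5 = -4/759375.
The series is valid for |w/d| < 1, i.e. |z − z₀| < |d|.
Radius of convergence: R = |-8 − z₀| = |-15| = 15 (distance from z₀ to the singularity z = -8).

c_0 = 1/225, c_1 = -2/3375, c_2 = 1/16875, c_3 = -4/759375; R = 15.


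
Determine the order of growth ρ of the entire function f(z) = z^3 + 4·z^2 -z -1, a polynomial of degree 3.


|f(z)| ≤ Σ|c_k|·r^k = O(r^3) as r → ∞. Polynomial growth is O(e^{r^ε}) for every ε > 0 (since r^3/e^{r^ε} → 0), so ρ ≤ ε for all ε > 0, i.e. ρ = 0. Every nonconstant polynomial has order 0.
Therefore ρ = 0.

Order ρ = 0.


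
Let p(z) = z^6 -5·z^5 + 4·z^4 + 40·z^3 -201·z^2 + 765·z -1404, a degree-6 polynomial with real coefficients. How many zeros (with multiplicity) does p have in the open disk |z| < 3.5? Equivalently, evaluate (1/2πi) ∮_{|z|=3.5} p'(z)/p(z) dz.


The zeros of p are: -4, (3 + 2i), (3 - 2i), (0 + 3i), (0 - 3i), 3.
Their magnitudes are: 4, 3.606, 3.606, 3, 3, 3.
Zeros with |z| < R = 3.5: (0 + 3i), (0 - 3i), 3.
Count = 3.
By the argument principle, (1/2πi) ∮_{|z|=R} p'(z)/p(z) dz equals exactly this count.

Number of zeros inside |z| < 3.5: 3.


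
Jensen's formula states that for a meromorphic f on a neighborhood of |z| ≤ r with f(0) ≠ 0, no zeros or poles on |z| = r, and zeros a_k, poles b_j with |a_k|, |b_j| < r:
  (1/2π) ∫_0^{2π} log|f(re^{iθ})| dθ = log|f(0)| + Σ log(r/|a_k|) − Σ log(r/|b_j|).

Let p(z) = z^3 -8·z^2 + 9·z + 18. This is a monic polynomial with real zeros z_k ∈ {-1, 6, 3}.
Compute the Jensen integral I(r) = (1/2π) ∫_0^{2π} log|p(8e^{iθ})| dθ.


Zeros: -1, 3, 6; r = 8.
Inside |z| < r: -1, 3, 6. Outside (|z| ≥ r): ∅.
p(0) = 18, so log|p(0)| = log(18) = 2.8904.
Apply Jensen: I(r) = log|p(0)| + Σ_k log(r/|z_k|), summed over zeros inside |z| < r.
  log(r/|z_k|) for z_k = -1: log(8/1) = 2.0794
  log(r/|z_k|) for z_k = 6: log(8/6) = 0.2877
  log(r/|z_k|) for z_k = 3: log(8/3) = 0.9808
Sum over inside zeros: 3.3480.
I(r) = log|p(0)| + (inside sum) = 2.8904 + 3.3480 = 6.2383.
Closed form (all zeros inside, monic): I(r) = n·log(r) = 3·log(8) = 6.2383. ✓

I(r) ≈ 6.2383.


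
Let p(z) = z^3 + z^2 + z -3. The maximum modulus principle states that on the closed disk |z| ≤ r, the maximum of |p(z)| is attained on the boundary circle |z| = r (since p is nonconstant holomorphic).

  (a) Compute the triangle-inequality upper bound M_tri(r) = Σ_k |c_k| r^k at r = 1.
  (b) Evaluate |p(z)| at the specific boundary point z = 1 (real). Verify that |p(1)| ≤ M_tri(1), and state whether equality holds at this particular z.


Coefficients: c_0 = -3, c_1 = 1, c_2 = 1, c_3 = 1. Radius r = 1.
Part (a). Triangle bound: M_tri(r) = Σ_k |c_k| r^k
  = |-3|·1^0 + |1|·1^1 + |1|·1^2 + |1|·1^3
  = 3 + 1 + 1 + 1 = 6.
This bounds M(r) := max_{|z|=r} |p(z)| from above; equality holds iff all terms c_k z^k can be made to align in phase at a single z on |z|=r.
Part (b). At z = 1 (real, on the circle |z| = r):
  p(1) = (-3)·1^0 + (1)·1^1 + (1)·1^2 + (1)·1^3 = 0.
  |p(1)| = 0.
Check: |p(1)| = 0 ≤ 6 = M_tri(1). ✓ Equality does not hold at z = 1 (the coefficients have mixed signs, so the terms do not all align in phase there).

M_tri(1) = 6; |p(1)| = 0; equality at z=1: no.


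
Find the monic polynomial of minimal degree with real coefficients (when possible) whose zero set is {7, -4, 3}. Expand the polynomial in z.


The polynomial is p(z) = ∏_{α ∈ S} (z − α), where S = {7, -4, 3}.
Expanding the product yields: p(z) = z^3 -6·z^2 -19·z + 84.
The resulting polynomial has degree 3 and real coefficients as required.

p(z) = z^3 -6·z^2 -19·z + 84.


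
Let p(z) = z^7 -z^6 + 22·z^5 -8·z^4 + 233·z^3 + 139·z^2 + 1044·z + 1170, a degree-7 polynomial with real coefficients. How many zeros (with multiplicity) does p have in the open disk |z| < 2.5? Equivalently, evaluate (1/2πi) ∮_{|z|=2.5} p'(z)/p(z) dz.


The zeros of p are: (0 + 3i), (0 - 3i), (-1 + 3i), (-1 - 3i), (2 + 3i), (2 - 3i), -1.
Their magnitudes are: 3, 3, 3.162, 3.162, 3.606, 3.606, 1.
Zeros with |z| < R = 2.5: -1.
Count = 1.
By the argument principle, (1/2πi) ∮_{|z|=R} p'(z)/p(z) dz equals exactly this count.

Number of zeros inside |z| < 2.5: 1.


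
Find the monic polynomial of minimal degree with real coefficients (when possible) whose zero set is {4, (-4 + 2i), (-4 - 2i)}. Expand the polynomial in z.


The polynomial is p(z) = ∏_{α ∈ S} (z − α), where S = {4, (-4 + 2i), (-4 - 2i)}.
Expanding the product yields: p(z) = z^3 + 4·z^2 -12·z -80.
Note conjugate pairs combine to real quadratics: (z − (-4+2i))(z − (-4−2i)) = z² + 8z + 20.
The resulting polynomial has degree 3 and real coefficients as required.

p(z) = z^3 + 4·z^2 -12·z -80.


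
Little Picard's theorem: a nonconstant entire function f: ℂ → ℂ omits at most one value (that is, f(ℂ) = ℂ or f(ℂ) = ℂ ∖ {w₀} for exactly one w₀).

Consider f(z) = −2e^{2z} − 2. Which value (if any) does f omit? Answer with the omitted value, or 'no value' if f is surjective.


Little Picard bounds the complement of f(ℂ) to at most one point.
e^{2z} is never zero on ℂ, so -2·e^{2z} takes every value in ℂ ∖ {0}. Adding -2 shifts the range to ℂ ∖ {-2}. Thus f omits exactly the value -2.

Omitted value: -2.


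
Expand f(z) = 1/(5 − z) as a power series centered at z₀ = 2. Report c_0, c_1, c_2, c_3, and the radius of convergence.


Let w = z − z₀, so z = z₀ + w.
Then 5 − z = 5 − (z₀ + w) = (5 − z₀) − w = 3 − w.
f(z) = 1/(3 − w) = (1/(3)) · 1/(1 − w/(3)) = Σ_{n≥0} w^n / (3)^(n+1).
So c_n = 1/(3)^(n+1):
  c_0 = 1/(3)^1 = 1/3.
  c_1 = 1/(3)^2 = 1/9.
  c_2 = 1/(3)^3 = 1/27.
  c_3 = 1/(3)^4 = 1/81.
The series is valid for |w/d| < 1, i.e. |z − z₀| < |d|.
Radius of convergence: R = |5 − z₀| = |3| = 3 (distance from z₀ to the singularity z = 5).

c_0 = 1/3, c_1 = 1/9, c_2 = 1/27, c_3 = 1/81; R = 3.


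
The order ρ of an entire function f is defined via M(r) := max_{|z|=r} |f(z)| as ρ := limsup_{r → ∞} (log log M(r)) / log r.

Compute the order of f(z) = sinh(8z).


sinh(w) is a linear combination of e^{iw} and e^{−iw} (or e^w, e^{−w} in the hyperbolic case), so |sinh(w)| ≤ e^{|w|}. With w = 8z, |w| ≤ 8|z| + 0 = 8r + 0 on |z| = r, giving M(r) ≤ e^{8r + 0}, so ρ ≤ 1. On a suitable ray (z = it for sin/cos; z = t for sinh/cosh, t real → ∞), |sinh(8z)| grows like e^{8|t|}/2, so ρ ≥ 1. Hence ρ = 1.
Therefore ρ = 1.

Order ρ = 1.


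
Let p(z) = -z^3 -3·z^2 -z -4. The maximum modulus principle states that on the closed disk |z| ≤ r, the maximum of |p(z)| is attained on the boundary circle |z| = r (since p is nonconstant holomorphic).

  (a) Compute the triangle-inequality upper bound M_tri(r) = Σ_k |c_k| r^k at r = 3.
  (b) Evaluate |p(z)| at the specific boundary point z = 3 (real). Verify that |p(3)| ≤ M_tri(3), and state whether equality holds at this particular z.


Coefficients: c_0 = -4, c_1 = -1, c_2 = -3, c_3 = -1. Radius r = 3.
Part (a). Triangle bound: M_tri(r) = Σ_k |c_k| r^k
  = |-4|·3^0 + |-1|·3^1 + |-3|·3^2 + |-1|·3^3
  = 4 + 3 + 27 + 27 = 61.
This bounds M(r) := max_{|z|=r} |p(z)| from above; equality holds iff all terms c_k z^k can be made to align in phase at a single z on |z|=r.
Part (b). At z = 3 (real, on the circle |z| = r):
  p(3) = (-4)·3^0 + (-1)·3^1 + (-3)·3^2 + (-1)·3^3 = -61.
  |p(3)| = 61.
Since all nonzero coefficients share the same sign, |p(3)| = 61 = M_tri(3); the triangle bound is attained at z = 3, so in fact M(r) = 61.

M_tri(3) = 61; |p(3)| = 61; equality at z=3: yes.


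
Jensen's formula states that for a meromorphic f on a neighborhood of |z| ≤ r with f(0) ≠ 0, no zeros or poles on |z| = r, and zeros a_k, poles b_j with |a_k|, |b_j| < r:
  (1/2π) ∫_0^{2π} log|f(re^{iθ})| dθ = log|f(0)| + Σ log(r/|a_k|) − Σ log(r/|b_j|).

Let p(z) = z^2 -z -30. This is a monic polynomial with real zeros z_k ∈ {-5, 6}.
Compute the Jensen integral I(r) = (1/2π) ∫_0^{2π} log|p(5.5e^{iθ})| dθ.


Zeros: -5, 6; r = 5.5.
Inside |z| < r: -5. Outside (|z| ≥ r): 6.
p(0) = -30, so log|p(0)| = log(30) = 3.4012.
Apply Jensen: I(r) = log|p(0)| + Σ_k log(r/|z_k|), summed over zeros inside |z| < r.
  log(r/|z_k|) for z_k = -5: log(5.5/5) = 0.0953
  Outside zeros (6) contribute nothing to the Jensen sum.
Sum over inside zeros: 0.0953.
I(r) = log|p(0)| + (inside sum) = 3.4012 + 0.0953 = 3.4965.
Note: since some zeros are outside |z| ≤ r, the simplified n·log(r) form does NOT apply — only the inside zeros contribute.

I(r) ≈ 3.4965.


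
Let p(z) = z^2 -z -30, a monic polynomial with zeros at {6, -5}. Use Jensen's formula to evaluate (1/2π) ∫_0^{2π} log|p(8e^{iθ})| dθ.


Zeros: -5, 6; r = 8.
Inside |z| < r: -5, 6. Outside (|z| ≥ r): ∅.
p(0) = -30, so log|p(0)| = log(30) = 3.4012.
Apply Jensen: I(r) = log|p(0)| + Σ_k log(r/|z_k|), summed over zeros inside |z| < r.
  log(r/|z_k|) for z_k = 6: log(8/6) = 0.2877
  log(r/|z_k|) for z_k = -5: log(8/5) = 0.4700
Sum over inside zeros: 0.7577.
I(r) = log|p(0)| + (inside sum) = 3.4012 + 0.7577 = 4.1589.
Closed form (all zeros inside, monic): I(r) = n·log(r) = 2·log(8) = 4.1589. ✓

I(r) ≈ 4.1589.


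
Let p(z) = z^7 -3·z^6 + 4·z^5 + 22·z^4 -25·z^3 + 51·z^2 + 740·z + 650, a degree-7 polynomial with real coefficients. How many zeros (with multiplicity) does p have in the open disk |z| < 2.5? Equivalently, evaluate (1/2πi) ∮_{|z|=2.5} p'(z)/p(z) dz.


The zeros of p are: -1, (1 + 3i), (1 - 3i), (3 + 2i), (3 - 2i), (-2 + 1i), (-2 - 1i).
Their magnitudes are: 1, 3.162, 3.162, 3.606, 3.606, 2.236, 2.236.
Zeros with |z| < R = 2.5: -1, (-2 + 1i), (-2 - 1i).
Count = 3.
By the argument principle, (1/2πi) ∮_{|z|=R} p'(z)/p(z) dz equals exactly this count.

Number of zeros inside |z| < 2.5: 3.


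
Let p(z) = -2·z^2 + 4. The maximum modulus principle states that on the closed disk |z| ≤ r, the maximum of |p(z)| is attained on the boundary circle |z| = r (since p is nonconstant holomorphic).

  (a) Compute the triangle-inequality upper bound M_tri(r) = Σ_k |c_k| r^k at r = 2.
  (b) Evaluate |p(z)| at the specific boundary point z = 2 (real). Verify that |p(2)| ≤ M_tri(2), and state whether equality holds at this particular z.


Coefficients: c_0 = 4, c_1 = 0, c_2 = -2. Radius r = 2.
Part (a). Triangle bound: M_tri(r) = Σ_k |c_k| r^k
  = |4|·2^0 + |0|·2^1 + |-2|·2^2
  = 4 + 0 + 8 = 12.
This bounds M(r) := max_{|z|=r} |p(z)| from above; equality holds iff all terms c_k z^k can be made to align in phase at a single z on |z|=r.
Part (b). At z = 2 (real, on the circle |z| = r):
  p(2) = (4)·2^0 + (0)·2^1 + (-2)·2^2 = -4.
  |p(2)| = 4.
Check: |p(2)| = 4 ≤ 12 = M_tri(2). ✓ Equality does not hold at z = 2 (the coefficients have mixed signs, so the terms do not all align in phase there).

M_tri(2) = 12; |p(2)| = 4; equality at z=2: no.


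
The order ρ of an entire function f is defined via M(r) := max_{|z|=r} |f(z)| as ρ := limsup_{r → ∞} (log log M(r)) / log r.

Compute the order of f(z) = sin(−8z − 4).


sin(w) is a linear combination of e^{iw} and e^{−iw} (or e^w, e^{−w} in the hyperbolic case), so |sin(w)| ≤ e^{|w|}. With w = −8z − 4, |w| ≤ 8|z| + 4 = 8r + 4 on |z| = r, giving M(r) ≤ e^{8r + 4}, so ρ ≤ 1. On a suitable ray (z = it for sin/cos; z = t for sinh/cosh, t real → ∞), |sin(−8z − 4)| grows like e^{8|t|}/2, so ρ ≥ 1. Hence ρ = 1.
Therefore ρ = 1.

Order ρ = 1.


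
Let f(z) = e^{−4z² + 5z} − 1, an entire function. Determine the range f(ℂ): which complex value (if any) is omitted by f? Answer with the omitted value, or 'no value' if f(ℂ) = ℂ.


Little Picard bounds the complement of f(ℂ) to at most one point.
The exponent g(z) = −4z² + 5z is a nonconstant polynomial, hence surjective onto ℂ. So e^{g(z)} takes every value in {e^w : w ∈ ℂ} = ℂ ∖ {0}. Adding -1 shifts the range to ℂ ∖ {-1}. f omits exactly -1.

Omitted value: -1.
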